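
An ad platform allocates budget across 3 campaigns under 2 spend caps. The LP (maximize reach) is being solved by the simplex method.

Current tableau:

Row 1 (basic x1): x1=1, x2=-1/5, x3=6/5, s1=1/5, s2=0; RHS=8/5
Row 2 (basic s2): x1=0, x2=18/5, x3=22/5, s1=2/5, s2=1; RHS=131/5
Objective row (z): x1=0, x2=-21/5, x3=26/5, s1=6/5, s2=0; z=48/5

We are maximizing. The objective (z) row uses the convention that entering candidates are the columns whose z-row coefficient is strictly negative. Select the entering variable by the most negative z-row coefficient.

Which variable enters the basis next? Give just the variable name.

Objective-row coefficients: x1: 0, x2: -21/5, x3: 26/5, s1: 6/5, s2: 0.
The most negative is -21/5 in column x2, so x2 enters.

x2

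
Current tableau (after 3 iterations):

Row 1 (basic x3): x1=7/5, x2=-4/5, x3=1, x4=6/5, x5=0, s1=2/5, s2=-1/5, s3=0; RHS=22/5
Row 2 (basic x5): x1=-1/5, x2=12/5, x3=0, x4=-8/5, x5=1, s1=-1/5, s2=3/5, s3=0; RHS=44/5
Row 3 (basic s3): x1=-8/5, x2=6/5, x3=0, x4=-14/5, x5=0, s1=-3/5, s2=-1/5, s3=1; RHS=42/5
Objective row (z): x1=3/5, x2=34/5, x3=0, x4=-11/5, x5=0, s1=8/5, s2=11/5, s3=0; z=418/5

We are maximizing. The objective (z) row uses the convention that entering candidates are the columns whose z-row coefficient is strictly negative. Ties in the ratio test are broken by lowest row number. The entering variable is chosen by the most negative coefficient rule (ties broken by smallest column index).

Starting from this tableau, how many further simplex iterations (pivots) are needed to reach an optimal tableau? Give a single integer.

pivot: x4 in, x3 out → z = 275/3
No improving column remains; optimal.

1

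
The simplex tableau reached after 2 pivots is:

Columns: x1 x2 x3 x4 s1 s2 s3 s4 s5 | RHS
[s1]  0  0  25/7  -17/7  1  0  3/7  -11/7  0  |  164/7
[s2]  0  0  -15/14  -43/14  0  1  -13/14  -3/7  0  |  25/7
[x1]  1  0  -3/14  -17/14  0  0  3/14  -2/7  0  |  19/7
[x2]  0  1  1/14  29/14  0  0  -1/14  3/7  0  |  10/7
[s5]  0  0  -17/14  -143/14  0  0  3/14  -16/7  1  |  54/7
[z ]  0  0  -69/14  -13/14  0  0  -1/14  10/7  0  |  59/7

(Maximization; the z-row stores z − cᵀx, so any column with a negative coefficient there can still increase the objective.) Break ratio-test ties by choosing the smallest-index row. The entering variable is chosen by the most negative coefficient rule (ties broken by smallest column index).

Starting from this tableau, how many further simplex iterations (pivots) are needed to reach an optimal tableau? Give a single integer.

pivot: x3 in, s1 out → z = 1019/25
pivot: x4 in, x2 out → z = 2263/53
No improving column remains; optimal.

2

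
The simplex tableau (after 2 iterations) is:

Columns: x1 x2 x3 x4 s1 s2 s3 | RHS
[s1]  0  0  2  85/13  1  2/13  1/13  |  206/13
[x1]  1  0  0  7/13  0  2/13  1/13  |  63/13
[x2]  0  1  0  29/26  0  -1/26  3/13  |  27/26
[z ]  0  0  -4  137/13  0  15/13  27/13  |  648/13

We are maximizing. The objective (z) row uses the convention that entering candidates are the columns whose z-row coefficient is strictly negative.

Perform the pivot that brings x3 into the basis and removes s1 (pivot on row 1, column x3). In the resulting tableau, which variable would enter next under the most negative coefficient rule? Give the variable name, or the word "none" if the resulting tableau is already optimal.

Pivot element 2. New z-row = old z-row − (-4)·(row 1/2).
Updated z-row coefficients: x1: 0, x2: 0, x3: 0, x4: 307/13, s1: 2, s2: 19/13, s3: 29/13.
No coefficient is strictly negative; the tableau after this pivot is optimal.

none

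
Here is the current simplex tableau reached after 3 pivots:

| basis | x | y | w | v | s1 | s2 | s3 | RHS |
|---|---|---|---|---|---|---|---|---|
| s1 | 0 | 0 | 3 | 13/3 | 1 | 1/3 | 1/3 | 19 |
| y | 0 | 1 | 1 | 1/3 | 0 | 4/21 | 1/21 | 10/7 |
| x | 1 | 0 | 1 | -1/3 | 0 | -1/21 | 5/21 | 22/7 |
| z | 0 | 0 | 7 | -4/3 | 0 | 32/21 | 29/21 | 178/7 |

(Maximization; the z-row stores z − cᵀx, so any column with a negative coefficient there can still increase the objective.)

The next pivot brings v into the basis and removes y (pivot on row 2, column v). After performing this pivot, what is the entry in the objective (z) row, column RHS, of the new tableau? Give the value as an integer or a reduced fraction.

218/7

Pivot element is row 2, column v: 1/3.
Normalize row 2: new (row 2, RHS) = (10/7)/(1/3) = 30/7.
z-row ← z-row − (-4/3)·(new row 2): 178/7 − (-4/3)·(30/7) = 218/7.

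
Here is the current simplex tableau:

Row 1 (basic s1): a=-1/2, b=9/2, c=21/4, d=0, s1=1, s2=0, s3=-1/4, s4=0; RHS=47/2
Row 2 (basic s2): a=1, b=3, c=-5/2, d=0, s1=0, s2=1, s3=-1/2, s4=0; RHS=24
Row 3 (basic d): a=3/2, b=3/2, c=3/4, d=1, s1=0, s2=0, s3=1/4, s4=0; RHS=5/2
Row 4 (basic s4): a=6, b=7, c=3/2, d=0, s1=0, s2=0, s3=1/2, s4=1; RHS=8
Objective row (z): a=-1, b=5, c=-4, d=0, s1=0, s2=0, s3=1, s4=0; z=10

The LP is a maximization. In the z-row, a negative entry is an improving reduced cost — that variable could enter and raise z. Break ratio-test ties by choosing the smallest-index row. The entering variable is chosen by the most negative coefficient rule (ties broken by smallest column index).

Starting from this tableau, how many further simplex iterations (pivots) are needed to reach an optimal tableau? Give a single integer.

1

pivot: c in, d out → z = 70/3
No improving column remains; optimal.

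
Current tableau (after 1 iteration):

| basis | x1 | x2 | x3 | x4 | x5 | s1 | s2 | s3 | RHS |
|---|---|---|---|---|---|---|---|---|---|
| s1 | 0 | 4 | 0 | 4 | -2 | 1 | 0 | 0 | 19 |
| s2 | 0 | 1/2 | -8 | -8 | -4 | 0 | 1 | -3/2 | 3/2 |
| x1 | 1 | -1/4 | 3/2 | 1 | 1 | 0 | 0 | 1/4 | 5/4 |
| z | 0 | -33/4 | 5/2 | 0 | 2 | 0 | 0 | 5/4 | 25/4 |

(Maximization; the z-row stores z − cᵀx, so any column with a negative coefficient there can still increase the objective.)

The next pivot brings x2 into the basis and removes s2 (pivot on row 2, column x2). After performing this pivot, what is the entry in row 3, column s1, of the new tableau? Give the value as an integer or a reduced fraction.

Pivot element is row 2, column x2: 1/2.
Normalize row 2: new (row 2, s1) = 0/(1/2) = 0.
row 3 ← row 3 − (-1/4)·(new row 2): 0 − (-1/4)·0 = 0.

0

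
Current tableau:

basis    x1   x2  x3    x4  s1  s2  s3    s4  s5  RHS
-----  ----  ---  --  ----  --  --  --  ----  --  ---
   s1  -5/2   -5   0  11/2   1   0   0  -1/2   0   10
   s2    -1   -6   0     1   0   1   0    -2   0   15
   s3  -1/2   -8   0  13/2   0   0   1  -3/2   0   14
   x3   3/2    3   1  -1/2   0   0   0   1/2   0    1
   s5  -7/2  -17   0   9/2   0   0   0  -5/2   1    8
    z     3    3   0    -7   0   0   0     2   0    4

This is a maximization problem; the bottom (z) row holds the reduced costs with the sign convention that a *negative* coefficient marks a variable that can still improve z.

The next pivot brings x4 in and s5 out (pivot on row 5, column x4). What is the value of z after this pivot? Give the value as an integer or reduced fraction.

Minimum ratio for x4: 8/(9/2) = 16/9.
z changes by −(z-row coeff of x4)·ratio = −(-7)·(16/9) = 112/9.
New z = 4 + (112/9) = 148/9.

148/9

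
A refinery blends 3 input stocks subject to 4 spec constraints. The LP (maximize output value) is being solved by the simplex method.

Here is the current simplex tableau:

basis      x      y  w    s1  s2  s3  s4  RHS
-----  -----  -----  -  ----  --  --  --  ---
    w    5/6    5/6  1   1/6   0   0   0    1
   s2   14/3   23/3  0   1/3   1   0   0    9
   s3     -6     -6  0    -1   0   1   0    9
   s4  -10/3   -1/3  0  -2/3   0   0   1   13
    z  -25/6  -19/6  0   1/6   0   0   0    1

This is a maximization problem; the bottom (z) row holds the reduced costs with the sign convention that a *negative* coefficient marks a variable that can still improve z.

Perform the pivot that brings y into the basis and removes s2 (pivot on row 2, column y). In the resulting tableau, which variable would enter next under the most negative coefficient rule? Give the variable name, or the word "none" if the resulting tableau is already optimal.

Pivot element 23/3. New z-row = old z-row − (-19/6)·(row 2/(23/3)).
Updated z-row coefficients: x: -103/46, y: 0, w: 0, s1: 7/23, s2: 19/46, s3: 0, s4: 0.
The most negative is -103/46 in column x, so x would enter next.

x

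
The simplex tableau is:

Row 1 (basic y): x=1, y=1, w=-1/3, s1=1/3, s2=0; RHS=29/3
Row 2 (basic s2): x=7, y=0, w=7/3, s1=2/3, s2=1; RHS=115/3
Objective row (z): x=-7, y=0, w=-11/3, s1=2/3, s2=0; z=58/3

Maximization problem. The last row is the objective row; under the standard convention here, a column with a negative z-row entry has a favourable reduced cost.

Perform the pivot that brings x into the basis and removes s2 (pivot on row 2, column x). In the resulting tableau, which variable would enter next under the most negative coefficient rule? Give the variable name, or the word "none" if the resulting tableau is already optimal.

Pivot element 7. New z-row = old z-row − (-7)·(row 2/7).
Updated z-row coefficients: x: 0, y: 0, w: -4/3, s1: 4/3, s2: 1.
The most negative is -4/3 in column w, so w would enter next.

w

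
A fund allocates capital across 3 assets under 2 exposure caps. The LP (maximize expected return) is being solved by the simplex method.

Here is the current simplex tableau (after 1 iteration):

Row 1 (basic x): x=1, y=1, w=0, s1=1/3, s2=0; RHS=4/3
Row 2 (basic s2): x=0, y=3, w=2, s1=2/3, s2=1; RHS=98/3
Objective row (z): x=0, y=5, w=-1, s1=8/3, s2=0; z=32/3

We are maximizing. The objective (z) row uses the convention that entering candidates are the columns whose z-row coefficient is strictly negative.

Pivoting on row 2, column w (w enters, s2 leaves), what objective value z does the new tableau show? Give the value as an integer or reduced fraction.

Minimum ratio for w: (98/3)/2 = 49/3.
z changes by −(z-row coeff of w)·ratio = −(-1)·(49/3) = 49/3.
New z = 32/3 + (49/3) = 27.

27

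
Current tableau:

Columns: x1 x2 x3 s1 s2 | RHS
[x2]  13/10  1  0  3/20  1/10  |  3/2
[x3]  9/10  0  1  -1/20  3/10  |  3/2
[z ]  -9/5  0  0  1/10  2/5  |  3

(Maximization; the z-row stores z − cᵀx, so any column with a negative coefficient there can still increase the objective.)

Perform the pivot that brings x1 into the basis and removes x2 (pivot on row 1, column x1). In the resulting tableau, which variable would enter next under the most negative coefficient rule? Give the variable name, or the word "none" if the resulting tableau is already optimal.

Pivot element 13/10. New z-row = old z-row − (-9/5)·(row 1/(13/10)).
Updated z-row coefficients: x1: 0, x2: 18/13, x3: 0, s1: 4/13, s2: 7/13.
No coefficient is strictly negative; the tableau after this pivot is optimal.

none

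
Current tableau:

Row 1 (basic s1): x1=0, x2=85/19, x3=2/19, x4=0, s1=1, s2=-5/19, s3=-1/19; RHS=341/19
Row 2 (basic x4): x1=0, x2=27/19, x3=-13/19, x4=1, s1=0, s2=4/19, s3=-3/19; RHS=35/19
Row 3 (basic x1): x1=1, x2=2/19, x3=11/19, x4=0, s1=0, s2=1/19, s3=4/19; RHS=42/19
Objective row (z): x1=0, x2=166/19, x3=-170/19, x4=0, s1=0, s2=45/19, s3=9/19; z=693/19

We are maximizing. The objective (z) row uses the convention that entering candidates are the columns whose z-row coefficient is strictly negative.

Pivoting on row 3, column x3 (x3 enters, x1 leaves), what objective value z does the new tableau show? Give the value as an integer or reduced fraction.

Minimum ratio for x3: (42/19)/(11/19) = 42/11.
z changes by −(z-row coeff of x3)·ratio = −(-170/19)·(42/11) = 7140/209.
New z = 693/19 + (7140/209) = 777/11.

777/11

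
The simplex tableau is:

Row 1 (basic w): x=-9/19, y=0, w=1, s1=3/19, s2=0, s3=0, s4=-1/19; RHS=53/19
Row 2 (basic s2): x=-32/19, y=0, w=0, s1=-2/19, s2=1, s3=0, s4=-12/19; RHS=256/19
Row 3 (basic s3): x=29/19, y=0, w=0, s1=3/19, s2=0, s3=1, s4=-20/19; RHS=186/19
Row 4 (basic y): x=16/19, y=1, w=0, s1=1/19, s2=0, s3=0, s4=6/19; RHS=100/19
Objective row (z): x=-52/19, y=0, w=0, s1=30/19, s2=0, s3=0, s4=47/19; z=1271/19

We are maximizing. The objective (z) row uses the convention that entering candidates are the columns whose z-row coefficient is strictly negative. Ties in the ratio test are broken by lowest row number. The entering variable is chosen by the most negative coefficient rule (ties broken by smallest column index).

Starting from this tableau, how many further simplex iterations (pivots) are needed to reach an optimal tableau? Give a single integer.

pivot: x in, y out → z = 84
No improving column remains; optimal.

1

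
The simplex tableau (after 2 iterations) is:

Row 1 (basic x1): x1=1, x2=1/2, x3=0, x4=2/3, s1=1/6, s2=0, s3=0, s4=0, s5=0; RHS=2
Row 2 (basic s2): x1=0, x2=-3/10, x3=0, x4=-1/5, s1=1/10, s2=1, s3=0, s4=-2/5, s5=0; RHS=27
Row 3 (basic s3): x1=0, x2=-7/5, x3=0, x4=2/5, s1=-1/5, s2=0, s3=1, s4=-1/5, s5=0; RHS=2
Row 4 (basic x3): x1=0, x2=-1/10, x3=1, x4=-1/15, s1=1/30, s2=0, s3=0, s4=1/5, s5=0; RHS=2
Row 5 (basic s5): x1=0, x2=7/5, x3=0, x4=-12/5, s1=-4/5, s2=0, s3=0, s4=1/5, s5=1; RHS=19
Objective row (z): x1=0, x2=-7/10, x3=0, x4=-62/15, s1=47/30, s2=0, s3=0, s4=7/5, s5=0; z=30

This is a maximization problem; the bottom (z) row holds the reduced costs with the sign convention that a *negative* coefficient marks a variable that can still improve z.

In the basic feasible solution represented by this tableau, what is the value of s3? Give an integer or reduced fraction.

s3 is basic (row 3); its value is the RHS of that row: 2.

2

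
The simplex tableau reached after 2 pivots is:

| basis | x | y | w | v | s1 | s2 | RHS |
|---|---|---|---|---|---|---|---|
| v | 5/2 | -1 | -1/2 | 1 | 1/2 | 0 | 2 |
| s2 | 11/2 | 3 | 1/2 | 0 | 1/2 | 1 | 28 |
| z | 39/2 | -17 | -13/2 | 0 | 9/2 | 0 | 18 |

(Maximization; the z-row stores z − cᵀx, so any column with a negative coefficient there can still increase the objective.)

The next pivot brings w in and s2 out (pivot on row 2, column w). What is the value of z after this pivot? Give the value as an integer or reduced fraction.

Minimum ratio for w: 28/(1/2) = 56.
z changes by −(z-row coeff of w)·ratio = −(-13/2)·56 = 364.
New z = 18 + 364 = 382.

382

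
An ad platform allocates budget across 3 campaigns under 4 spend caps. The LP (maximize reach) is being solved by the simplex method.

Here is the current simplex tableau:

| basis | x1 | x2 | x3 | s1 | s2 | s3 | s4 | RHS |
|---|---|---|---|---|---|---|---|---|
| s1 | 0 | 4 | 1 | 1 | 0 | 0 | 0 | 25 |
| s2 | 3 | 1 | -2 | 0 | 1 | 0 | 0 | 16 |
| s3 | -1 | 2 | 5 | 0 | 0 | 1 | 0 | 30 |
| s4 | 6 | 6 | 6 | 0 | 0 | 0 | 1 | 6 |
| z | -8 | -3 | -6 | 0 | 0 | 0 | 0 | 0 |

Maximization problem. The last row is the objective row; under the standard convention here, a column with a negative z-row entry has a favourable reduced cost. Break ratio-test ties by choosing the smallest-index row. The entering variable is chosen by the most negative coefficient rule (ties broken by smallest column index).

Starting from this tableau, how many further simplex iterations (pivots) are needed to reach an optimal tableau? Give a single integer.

1

pivot: x1 in, s4 out → z = 8
No improving column remains; optimal.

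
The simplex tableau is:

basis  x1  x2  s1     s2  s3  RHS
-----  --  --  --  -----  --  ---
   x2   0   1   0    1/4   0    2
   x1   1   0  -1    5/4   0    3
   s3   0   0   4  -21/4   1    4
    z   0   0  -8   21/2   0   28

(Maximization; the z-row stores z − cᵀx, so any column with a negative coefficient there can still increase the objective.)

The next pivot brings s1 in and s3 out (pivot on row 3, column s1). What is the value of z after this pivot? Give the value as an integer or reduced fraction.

Minimum ratio for s1: 4/4 = 1.
z changes by −(z-row coeff of s1)·ratio = −(-8)·1 = 8.
New z = 28 + 8 = 36.

36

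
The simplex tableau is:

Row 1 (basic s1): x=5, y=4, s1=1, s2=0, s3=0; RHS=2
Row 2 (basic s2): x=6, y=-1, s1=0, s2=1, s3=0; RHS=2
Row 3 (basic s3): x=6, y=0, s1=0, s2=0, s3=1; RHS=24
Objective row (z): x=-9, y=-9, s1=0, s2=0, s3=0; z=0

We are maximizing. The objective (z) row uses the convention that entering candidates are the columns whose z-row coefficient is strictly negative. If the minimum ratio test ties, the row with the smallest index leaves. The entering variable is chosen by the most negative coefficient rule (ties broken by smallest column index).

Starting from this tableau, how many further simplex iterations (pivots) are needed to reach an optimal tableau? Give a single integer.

pivot: x in, s2 out → z = 3
pivot: y in, s1 out → z = 108/29
pivot: s2 in, x out → z = 9/2
No improving column remains; optimal.

3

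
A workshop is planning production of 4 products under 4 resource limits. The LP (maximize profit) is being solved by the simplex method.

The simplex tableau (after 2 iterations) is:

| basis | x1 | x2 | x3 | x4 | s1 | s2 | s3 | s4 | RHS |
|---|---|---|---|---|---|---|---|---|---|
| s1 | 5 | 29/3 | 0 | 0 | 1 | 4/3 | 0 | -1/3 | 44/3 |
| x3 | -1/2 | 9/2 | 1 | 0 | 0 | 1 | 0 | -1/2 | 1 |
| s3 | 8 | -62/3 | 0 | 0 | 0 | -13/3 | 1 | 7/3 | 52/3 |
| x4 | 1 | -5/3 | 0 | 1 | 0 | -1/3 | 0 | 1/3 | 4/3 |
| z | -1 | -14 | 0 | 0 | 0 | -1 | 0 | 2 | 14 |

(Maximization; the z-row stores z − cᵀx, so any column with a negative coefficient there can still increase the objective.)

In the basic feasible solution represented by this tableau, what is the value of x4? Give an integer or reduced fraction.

x4 is basic (row 4); its value is the RHS of that row: 4/3.

4/3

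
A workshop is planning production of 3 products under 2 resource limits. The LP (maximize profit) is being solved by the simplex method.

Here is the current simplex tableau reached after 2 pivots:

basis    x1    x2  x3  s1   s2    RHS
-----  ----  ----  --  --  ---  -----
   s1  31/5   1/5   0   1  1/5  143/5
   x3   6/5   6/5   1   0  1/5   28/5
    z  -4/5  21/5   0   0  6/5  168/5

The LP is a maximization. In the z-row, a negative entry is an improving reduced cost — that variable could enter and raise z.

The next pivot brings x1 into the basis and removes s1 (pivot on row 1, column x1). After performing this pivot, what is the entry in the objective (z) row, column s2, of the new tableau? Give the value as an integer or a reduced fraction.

38/31

Pivot element is row 1, column x1: 31/5.
Normalize row 1: new (row 1, s2) = (1/5)/(31/5) = 1/31.
z-row ← z-row − (-4/5)·(new row 1): 6/5 − (-4/5)·(1/31) = 38/31.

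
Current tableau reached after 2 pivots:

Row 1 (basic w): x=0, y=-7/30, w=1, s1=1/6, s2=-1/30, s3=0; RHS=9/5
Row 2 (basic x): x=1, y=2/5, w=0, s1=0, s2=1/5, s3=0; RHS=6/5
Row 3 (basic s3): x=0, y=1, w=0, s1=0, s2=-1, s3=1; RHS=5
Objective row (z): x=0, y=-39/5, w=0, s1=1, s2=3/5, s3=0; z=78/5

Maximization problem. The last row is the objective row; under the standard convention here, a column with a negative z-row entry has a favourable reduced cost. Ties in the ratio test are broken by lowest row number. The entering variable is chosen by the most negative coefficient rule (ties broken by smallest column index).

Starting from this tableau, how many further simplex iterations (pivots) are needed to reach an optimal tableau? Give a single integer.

1

pivot: y in, x out → z = 39
No improving column remains; optimal.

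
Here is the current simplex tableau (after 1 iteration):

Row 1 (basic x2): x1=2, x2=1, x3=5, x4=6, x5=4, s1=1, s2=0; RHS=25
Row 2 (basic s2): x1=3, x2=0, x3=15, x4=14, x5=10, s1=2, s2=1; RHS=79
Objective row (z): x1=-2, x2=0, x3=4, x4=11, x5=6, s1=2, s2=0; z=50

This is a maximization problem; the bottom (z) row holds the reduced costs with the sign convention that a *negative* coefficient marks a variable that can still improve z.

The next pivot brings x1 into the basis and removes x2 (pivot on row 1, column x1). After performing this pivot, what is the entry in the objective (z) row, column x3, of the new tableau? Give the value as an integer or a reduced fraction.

Pivot element is row 1, column x1: 2.
Normalize row 1: new (row 1, x3) = 5/2 = 5/2.
z-row ← z-row − (-2)·(new row 1): 4 − (-2)·(5/2) = 9.

9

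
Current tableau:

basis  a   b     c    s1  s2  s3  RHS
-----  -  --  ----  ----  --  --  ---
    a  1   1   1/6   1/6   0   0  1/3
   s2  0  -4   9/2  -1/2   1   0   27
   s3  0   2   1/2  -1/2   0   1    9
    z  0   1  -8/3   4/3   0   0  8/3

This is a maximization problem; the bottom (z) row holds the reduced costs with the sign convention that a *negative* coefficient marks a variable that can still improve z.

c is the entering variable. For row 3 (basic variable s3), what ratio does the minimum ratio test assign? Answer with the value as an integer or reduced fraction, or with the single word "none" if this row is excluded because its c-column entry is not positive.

Ratio = RHS / (c entry) = 9 / (1/2) = 18.

18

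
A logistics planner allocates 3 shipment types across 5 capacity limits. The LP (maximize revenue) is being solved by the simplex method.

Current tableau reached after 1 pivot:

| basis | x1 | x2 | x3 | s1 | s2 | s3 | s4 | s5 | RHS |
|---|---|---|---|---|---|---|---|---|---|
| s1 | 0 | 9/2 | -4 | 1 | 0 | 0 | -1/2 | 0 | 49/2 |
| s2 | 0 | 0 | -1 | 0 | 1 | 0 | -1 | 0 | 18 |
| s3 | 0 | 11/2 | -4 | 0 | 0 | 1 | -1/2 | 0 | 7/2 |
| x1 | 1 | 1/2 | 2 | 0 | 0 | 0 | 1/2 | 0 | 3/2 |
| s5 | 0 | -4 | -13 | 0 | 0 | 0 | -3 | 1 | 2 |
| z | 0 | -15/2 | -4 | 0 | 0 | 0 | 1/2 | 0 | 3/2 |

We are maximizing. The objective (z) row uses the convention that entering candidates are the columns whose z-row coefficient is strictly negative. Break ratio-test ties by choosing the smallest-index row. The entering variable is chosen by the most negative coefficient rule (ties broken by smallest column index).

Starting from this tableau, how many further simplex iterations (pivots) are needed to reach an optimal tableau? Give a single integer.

2

pivot: x2 in, s3 out → z = 69/11
pivot: x3 in, x1 out → z = 11
No improving column remains; optimal.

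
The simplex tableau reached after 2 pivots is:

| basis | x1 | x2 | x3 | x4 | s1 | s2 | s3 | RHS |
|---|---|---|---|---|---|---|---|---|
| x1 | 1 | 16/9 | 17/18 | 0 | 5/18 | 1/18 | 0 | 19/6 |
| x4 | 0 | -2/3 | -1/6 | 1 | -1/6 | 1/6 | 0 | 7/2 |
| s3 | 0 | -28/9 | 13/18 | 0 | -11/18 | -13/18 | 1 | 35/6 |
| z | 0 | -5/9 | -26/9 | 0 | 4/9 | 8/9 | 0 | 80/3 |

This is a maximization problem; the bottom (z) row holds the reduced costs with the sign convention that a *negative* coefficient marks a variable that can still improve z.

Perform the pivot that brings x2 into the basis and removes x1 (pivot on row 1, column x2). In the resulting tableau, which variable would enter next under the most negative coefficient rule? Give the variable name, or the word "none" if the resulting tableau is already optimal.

Pivot element 16/9. New z-row = old z-row − (-5/9)·(row 1/(16/9)).
Updated z-row coefficients: x1: 5/16, x2: 0, x3: -83/32, x4: 0, s1: 17/32, s2: 29/32, s3: 0.
The most negative is -83/32 in column x3, so x3 would enter next.

x3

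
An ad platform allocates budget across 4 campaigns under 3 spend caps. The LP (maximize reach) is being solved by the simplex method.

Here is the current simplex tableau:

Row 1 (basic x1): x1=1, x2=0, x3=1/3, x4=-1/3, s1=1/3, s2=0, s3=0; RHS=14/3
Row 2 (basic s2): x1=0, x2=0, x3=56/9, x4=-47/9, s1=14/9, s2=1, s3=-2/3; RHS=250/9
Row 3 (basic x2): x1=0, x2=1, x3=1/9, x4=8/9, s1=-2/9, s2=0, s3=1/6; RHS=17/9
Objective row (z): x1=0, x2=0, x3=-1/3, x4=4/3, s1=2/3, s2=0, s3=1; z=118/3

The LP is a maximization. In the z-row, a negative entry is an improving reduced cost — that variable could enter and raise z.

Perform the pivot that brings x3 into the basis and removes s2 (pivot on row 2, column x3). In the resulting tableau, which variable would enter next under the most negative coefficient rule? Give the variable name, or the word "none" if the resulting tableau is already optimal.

Pivot element 56/9. New z-row = old z-row − (-1/3)·(row 2/(56/9)).
Updated z-row coefficients: x1: 0, x2: 0, x3: 0, x4: 59/56, s1: 3/4, s2: 3/56, s3: 27/28.
No coefficient is strictly negative; the tableau after this pivot is optimal.

none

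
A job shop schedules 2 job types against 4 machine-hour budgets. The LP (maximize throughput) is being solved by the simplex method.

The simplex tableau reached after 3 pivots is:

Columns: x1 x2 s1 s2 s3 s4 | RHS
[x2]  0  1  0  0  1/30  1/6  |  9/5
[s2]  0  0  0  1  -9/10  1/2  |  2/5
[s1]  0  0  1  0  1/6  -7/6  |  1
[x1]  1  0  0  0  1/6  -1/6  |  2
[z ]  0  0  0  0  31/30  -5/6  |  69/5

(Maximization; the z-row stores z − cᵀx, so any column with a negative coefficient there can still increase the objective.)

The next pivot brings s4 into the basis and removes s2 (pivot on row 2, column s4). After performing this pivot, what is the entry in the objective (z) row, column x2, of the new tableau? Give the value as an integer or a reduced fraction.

0

Pivot element is row 2, column s4: 1/2.
Normalize row 2: new (row 2, x2) = 0/(1/2) = 0.
z-row ← z-row − (-5/6)·(new row 2): 0 − (-5/6)·0 = 0.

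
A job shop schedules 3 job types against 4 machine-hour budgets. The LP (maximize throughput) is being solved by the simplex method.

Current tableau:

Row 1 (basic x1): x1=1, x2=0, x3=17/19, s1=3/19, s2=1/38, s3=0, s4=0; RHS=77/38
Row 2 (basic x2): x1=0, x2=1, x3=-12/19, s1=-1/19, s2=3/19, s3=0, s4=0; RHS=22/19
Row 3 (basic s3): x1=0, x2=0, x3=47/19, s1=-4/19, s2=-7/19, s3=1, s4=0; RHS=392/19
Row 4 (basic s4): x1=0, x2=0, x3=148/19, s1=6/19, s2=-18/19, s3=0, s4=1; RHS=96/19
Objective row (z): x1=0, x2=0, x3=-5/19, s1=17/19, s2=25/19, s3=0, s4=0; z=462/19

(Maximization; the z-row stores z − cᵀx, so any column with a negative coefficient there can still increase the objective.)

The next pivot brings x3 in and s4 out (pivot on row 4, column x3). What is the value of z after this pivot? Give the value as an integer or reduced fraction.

Minimum ratio for x3: (96/19)/(148/19) = 24/37.
z changes by −(z-row coeff of x3)·ratio = −(-5/19)·(24/37) = 120/703.
New z = 462/19 + (120/703) = 906/37.

906/37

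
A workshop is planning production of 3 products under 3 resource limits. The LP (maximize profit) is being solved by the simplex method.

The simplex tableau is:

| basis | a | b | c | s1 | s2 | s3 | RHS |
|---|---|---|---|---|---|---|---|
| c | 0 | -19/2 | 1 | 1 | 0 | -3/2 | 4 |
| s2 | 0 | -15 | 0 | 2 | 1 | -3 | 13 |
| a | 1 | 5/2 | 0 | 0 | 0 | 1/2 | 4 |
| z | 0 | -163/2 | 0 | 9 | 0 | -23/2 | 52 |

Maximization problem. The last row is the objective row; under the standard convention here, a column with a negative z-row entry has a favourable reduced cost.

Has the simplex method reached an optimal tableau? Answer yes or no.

no

Column b has objective-row coefficient -163/2, which is negative; an improving pivot exists, so not yet optimal.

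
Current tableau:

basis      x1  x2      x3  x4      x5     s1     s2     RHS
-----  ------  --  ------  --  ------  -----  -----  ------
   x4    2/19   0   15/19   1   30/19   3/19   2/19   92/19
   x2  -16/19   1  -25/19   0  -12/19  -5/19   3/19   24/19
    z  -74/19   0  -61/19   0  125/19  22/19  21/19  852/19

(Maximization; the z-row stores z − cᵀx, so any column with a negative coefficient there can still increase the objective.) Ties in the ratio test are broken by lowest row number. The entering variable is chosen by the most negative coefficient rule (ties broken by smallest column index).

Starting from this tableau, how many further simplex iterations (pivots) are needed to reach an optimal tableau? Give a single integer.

1

pivot: x1 in, x4 out → z = 224
No improving column remains; optimal.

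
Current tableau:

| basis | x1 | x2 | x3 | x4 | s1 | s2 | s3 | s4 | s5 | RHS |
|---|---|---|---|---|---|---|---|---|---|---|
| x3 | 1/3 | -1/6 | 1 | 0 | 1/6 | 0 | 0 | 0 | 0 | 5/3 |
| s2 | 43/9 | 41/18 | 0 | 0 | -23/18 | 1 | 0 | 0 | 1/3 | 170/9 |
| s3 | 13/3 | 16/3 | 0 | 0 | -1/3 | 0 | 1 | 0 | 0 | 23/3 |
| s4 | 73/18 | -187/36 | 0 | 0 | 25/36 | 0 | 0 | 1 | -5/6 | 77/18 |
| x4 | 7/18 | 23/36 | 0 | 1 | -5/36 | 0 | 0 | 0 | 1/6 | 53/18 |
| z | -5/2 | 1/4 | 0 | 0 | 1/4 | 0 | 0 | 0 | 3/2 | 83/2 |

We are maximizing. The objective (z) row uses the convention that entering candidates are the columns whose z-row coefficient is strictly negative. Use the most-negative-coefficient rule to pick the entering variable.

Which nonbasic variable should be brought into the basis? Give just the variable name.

Objective-row coefficients: x1: -5/2, x2: 1/4, x3: 0, x4: 0, s1: 1/4, s2: 0, s3: 0, s4: 0, s5: 3/2.
The most negative is -5/2 in column x1, so x1 enters.

x1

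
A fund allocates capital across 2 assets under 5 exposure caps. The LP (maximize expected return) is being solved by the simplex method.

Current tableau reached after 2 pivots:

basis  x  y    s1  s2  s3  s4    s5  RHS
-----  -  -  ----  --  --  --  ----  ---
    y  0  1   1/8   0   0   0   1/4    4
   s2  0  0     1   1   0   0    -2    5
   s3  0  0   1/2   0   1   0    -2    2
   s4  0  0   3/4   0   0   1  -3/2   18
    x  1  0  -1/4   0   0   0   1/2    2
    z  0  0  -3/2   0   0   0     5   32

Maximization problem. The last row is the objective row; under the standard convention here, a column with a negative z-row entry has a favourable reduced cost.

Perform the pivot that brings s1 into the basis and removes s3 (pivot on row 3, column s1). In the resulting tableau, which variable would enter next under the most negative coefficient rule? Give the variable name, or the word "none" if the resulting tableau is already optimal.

s5

Pivot element 1/2. New z-row = old z-row − (-3/2)·(row 3/(1/2)).
Updated z-row coefficients: x: 0, y: 0, s1: 0, s2: 0, s3: 3, s4: 0, s5: -1.
The most negative is -1 in column s5, so s5 would enter next.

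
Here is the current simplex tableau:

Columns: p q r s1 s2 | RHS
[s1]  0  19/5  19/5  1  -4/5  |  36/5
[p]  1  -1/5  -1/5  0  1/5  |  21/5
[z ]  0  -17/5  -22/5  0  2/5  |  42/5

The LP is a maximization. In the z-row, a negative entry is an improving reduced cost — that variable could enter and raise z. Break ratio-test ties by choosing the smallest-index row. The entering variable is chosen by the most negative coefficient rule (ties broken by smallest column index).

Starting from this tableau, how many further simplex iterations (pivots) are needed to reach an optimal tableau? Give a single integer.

pivot: r in, s1 out → z = 318/19
pivot: s2 in, p out → z = 32
No improving column remains; optimal.

2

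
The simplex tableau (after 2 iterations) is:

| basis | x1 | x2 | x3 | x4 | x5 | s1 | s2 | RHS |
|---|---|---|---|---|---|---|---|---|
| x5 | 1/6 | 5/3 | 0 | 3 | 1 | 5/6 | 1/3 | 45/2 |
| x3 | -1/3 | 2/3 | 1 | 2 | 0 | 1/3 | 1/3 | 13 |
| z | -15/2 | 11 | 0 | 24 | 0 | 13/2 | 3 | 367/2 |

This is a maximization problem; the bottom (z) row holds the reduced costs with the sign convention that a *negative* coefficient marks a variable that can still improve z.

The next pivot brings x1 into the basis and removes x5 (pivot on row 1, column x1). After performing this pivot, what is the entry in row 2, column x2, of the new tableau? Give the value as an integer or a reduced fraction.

Pivot element is row 1, column x1: 1/6.
Normalize row 1: new (row 1, x2) = (5/3)/(1/6) = 10.
row 2 ← row 2 − (-1/3)·(new row 1): 2/3 − (-1/3)·10 = 4.

4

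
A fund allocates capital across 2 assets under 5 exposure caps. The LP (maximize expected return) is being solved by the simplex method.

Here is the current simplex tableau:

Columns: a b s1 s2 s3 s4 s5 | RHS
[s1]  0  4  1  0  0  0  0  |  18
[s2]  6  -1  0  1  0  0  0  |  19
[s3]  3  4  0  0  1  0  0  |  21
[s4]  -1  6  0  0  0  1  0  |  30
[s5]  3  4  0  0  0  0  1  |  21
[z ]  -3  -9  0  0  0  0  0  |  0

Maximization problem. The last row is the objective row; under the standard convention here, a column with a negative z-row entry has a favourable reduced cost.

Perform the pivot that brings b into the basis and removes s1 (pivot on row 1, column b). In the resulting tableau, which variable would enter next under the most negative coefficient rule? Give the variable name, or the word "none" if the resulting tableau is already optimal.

a

Pivot element 4. New z-row = old z-row − (-9)·(row 1/4).
Updated z-row coefficients: a: -3, b: 0, s1: 9/4, s2: 0, s3: 0, s4: 0, s5: 0.
The most negative is -3 in column a, so a would enter next.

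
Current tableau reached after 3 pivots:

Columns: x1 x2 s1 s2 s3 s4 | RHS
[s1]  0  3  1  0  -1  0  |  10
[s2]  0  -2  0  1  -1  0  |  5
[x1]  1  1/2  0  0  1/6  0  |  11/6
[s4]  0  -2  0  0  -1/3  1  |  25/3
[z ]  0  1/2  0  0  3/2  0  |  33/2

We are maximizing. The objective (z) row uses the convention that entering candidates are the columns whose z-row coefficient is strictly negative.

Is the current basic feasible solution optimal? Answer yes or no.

yes

No objective-row coefficient is strictly negative, so no entering variable exists; the tableau is optimal.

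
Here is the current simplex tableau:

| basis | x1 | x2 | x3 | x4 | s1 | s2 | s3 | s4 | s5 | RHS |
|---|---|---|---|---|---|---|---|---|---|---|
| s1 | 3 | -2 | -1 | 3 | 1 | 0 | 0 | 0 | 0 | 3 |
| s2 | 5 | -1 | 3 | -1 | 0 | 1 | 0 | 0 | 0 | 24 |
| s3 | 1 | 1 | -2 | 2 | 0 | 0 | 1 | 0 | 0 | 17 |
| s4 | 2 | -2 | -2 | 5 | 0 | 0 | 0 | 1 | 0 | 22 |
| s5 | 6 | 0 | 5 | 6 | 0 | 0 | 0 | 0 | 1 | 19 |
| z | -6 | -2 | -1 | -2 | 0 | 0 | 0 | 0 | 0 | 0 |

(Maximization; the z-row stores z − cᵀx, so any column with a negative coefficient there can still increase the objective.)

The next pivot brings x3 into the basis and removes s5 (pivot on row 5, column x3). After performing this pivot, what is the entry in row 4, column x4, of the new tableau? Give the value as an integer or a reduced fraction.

37/5

Pivot element is row 5, column x3: 5.
Normalize row 5: new (row 5, x4) = 6/5 = 6/5.
row 4 ← row 4 − (-2)·(new row 5): 5 − (-2)·(6/5) = 37/5.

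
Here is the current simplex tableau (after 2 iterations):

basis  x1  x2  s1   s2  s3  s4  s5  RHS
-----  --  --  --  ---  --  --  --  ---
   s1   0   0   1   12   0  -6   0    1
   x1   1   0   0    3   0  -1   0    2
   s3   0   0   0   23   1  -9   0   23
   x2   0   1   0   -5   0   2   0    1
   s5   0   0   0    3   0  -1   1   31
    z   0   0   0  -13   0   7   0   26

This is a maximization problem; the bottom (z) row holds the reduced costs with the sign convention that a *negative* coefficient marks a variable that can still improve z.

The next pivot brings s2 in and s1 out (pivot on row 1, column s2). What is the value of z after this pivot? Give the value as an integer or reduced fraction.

Minimum ratio for s2: 1/12 = 1/12.
z changes by −(z-row coeff of s2)·ratio = −(-13)·(1/12) = 13/12.
New z = 26 + (13/12) = 325/12.

325/12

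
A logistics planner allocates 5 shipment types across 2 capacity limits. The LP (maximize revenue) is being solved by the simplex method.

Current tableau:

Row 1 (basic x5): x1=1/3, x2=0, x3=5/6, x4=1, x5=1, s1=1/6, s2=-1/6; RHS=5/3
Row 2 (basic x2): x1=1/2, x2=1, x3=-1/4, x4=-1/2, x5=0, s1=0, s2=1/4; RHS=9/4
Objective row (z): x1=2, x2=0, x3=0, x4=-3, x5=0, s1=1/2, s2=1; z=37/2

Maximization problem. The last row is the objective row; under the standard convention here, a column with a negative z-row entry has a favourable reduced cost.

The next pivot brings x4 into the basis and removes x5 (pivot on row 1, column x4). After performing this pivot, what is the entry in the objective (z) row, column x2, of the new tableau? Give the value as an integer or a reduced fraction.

0

Pivot element is row 1, column x4: 1.
Normalize row 1: new (row 1, x2) = 0/1 = 0.
z-row ← z-row − (-3)·(new row 1): 0 − (-3)·0 = 0.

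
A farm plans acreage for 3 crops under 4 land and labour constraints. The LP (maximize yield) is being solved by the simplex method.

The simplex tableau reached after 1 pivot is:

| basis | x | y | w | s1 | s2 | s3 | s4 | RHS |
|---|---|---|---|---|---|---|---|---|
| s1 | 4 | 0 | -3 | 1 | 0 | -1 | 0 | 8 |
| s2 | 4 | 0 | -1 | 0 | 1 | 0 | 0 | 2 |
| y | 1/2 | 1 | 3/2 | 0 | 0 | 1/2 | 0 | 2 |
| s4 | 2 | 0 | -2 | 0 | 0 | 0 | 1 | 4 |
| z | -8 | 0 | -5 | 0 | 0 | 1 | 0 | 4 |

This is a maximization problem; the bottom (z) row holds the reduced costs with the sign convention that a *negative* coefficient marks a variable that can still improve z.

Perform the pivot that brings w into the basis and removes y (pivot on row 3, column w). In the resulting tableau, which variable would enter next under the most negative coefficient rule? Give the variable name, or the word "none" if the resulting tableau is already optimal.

Pivot element 3/2. New z-row = old z-row − (-5)·(row 3/(3/2)).
Updated z-row coefficients: x: -19/3, y: 10/3, w: 0, s1: 0, s2: 0, s3: 8/3, s4: 0.
The most negative is -19/3 in column x, so x would enter next.

x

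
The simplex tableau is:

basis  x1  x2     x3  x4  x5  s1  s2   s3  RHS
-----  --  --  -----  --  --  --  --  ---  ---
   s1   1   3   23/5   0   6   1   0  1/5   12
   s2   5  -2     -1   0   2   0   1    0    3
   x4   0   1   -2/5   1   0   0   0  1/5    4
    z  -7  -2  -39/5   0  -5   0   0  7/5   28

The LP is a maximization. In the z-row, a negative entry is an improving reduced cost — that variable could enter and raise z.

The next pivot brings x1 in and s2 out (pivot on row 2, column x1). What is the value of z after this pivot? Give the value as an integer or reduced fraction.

Minimum ratio for x1: 3/5 = 3/5.
z changes by −(z-row coeff of x1)·ratio = −(-7)·(3/5) = 21/5.
New z = 28 + (21/5) = 161/5.

161/5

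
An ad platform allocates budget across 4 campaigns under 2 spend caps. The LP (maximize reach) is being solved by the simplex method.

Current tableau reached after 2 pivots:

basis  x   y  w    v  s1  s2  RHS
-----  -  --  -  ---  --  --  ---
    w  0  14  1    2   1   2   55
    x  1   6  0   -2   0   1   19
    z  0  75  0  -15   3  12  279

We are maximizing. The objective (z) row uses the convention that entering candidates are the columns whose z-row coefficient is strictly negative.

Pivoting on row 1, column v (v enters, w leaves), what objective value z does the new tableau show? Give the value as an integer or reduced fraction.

1383/2

Minimum ratio for v: 55/2 = 55/2.
z changes by −(z-row coeff of v)·ratio = −(-15)·(55/2) = 825/2.
New z = 279 + (825/2) = 1383/2.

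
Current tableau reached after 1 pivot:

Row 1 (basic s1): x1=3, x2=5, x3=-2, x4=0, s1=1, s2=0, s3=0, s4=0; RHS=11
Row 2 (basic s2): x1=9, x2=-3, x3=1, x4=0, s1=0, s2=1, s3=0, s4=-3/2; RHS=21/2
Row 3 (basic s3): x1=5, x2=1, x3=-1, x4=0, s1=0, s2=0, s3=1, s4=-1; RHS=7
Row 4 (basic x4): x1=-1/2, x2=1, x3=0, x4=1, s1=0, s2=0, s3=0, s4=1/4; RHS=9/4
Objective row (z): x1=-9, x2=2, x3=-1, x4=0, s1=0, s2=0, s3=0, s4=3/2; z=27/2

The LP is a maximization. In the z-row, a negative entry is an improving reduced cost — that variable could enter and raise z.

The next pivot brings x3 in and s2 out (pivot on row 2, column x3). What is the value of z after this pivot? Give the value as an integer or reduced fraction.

Minimum ratio for x3: (21/2)/1 = 21/2.
z changes by −(z-row coeff of x3)·ratio = −(-1)·(21/2) = 21/2.
New z = 27/2 + (21/2) = 24.

24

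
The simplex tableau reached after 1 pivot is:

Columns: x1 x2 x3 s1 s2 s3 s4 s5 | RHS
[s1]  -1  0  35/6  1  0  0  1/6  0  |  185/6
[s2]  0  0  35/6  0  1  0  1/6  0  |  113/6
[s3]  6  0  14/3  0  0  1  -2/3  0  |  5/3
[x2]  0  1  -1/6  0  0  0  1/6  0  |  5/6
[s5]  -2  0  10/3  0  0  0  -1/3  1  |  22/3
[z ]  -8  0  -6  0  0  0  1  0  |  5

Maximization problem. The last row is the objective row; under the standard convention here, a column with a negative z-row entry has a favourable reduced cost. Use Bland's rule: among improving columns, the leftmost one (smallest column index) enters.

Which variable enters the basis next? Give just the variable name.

Objective-row coefficients: x1: -8, x2: 0, x3: -6, s1: 0, s2: 0, s3: 0, s4: 1, s5: 0.
Improving columns: x1, x3. Bland's rule picks the smallest column index → x1.

x1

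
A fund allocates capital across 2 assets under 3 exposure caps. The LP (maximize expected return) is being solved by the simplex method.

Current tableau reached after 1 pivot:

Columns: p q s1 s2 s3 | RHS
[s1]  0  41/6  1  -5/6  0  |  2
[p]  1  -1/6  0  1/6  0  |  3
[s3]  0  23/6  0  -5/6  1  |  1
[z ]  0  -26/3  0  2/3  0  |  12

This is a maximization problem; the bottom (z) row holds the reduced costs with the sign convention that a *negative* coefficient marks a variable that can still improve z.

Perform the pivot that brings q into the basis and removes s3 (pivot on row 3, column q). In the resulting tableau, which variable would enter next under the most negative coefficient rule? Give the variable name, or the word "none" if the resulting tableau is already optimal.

s2

Pivot element 23/6. New z-row = old z-row − (-26/3)·(row 3/(23/6)).
Updated z-row coefficients: p: 0, q: 0, s1: 0, s2: -28/23, s3: 52/23.
The most negative is -28/23 in column s2, so s2 would enter next.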